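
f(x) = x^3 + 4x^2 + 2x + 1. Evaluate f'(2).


Differentiate f(x) = x^3 + 4x^2 + 2x + 1 term by term:
f'(x) = 3x^2 + 8x + 2
Substitute x = 2:
f'(2) = 3 * 2^2 + 8 * 2 + 2
= 12 + 16 + 2
= 30

30


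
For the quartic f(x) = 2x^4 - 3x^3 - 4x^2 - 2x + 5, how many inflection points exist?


Inflection points occur where f''(x) = 0 and concavity changes.
f(x) = 2x^4 - 3x^3 - 4x^2 - 2x + 5
f'(x) = 8x^3 - 9x^2 - 8x - 2
f''(x) = 24x^2 - 18x - 8
This is a quadratic in x. Use the discriminant to count real roots.
Discriminant = (-18)^2 - 4 * 24 * (-8)
= 324 - (-768)
= 1092
Since discriminant > 0, f''(x) = 0 has 2 distinct real solutions.
A quadratic with two distinct real roots changes sign at each root, so concavity changes at both.
Number of inflection points: 2

2


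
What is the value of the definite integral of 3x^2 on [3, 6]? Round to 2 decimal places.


Find the antiderivative of 3x^2:
F(x) = 3/3 * x^3
Apply the Fundamental Theorem of Calculus:
F(6) - F(3)
= 3/3 * 6^3 - 3/3 * 3^3
= 3/3 * (216 - 27)
= 3/3 * 189
= 189 = 189.00

189.00


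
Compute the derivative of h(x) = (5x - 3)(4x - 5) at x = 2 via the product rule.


Let u(x) = 5x - 3 and v(x) = 4x - 5
u'(x) = 5
v'(x) = 4
Product rule: h'(x) = u'(x)*v(x) + u(x)*v'(x)
= 5 * (4x - 5) + (5x - 3) * 4
At x = 2:
u(2) = 5 * 2 - 3 = 7
v(2) = 4 * 2 - 5 = 3
h'(2) = 5 * 3 + 7 * 4
= 15 + 28
= 43

43


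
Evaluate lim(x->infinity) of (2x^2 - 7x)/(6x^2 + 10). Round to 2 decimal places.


For limits at infinity with equal-degree polynomials,
we compare leading coefficients.
Numerator leading term: 2x^2
Denominator leading term: 6x^2
Divide both by x^2:
lim = (2 - 7/x) / (6 + 10/x^2)
As x -> infinity, the 1/x and 1/x^2 terms vanish:
= 2/6 = 1/3 ≈ 0.33

0.33


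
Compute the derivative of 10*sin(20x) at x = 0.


Apply the chain rule to differentiate 10*sin(20x):
d/dx [10*sin(20x)]
= 10 * cos(20x) * d/dx(20x)
= 10 * 20 * cos(20x)
= 200 * cos(20x)
Evaluate at x = 0:
= 200 * cos(0)
= 200 * 1
= 200

200


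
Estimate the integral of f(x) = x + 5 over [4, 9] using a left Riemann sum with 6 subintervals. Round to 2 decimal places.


Left Riemann sum uses left endpoints of each subinterval.
Interval: [4, 9], n = 6
dx = (9 - 4) / 6 = 5/6
Left endpoints: [4, 29/6, 17/3, 13/2, 22/3, 49/6]
f values: [9, 59/6, 32/3, 23/2, 37/3, 79/6]
Sum = dx * (sum of f values)
= 5/6 * 133/2
= 665/12 ≈ 55.42

55.42


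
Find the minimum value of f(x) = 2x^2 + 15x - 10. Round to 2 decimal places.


For a quadratic f(x) = ax^2 + bx + c with a > 0, the minimum is at the vertex.
Vertex x-coordinate: x = -b/(2a)
x = -(15) / (2 * 2)
x = -15/4
Substitute back to find the minimum value:
f(-15/4) = 2 * (-15/4)^2 + 15 * (-15/4) - 10
= 225/8 - 225/4 - 10
= -305/8 ≈ -38.13

-38.13


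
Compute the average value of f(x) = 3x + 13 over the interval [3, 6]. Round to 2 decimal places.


Average value = 1/(b-a) * integral from a to b of f(x) dx
First compute the integral of 3x + 13:
F(x) = (3/2)x^2 + 13x
F(6) = 3/2 * 36 + 13 * 6 = 132
F(3) = 3/2 * 9 + 13 * 3 = 105/2
Integral = 132 - 105/2 = 159/2
Average = (159/2) / (6 - 3) = (159/2) / 3
= 53/2 = 26.50

26.50


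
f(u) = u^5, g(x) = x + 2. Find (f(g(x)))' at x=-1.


Using the chain rule: (f(g(x)))' = f'(g(x)) * g'(x)
First, find g(-1):
g(-1) = 1 * (-1) + 2 = 1
Next, f'(u) = 5u^4
And g'(x) = 1
So f'(g(-1)) * g'(-1)
= 5 * 1^4 * 1
= 5 * 1 * 1
= 5

5


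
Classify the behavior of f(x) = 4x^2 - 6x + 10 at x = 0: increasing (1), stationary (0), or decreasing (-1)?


Compute f'(x) to determine behavior:
f'(x) = 8x - 6
f'(0) = 8 * 0 - 6
= 0 - 6
= -6
Since f'(0) < 0, the function is decreasing (-1)

-1


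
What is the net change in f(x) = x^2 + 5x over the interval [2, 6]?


Net change = f(b) - f(a)
f(x) = x^2 + 5x
Compute f(6):
f(6) = 1 * 6^2 + 5 * 6 + 0
= 36 + 30 + 0
= 66
Compute f(2):
f(2) = 1 * 2^2 + 5 * 2 + 0
= 4 + 10 + 0
= 14
Net change = 66 - 14 = 52

52


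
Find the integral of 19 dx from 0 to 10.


The integral of a constant k over [a, b] equals k * (b - a).
integral from 0 to 10 of 19 dx
= 19 * (10 - 0)
= 19 * 10
= 190

190


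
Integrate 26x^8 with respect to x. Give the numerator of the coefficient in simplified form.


Apply the power rule for integration:
integral of ax^n dx = a/(n+1) * x^(n+1) + C
integral of 26x^8 dx
= 26/9 * x^9 + C
The coefficient in lowest terms is 26/9, and its numerator is 26

26


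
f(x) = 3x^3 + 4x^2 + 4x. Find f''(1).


First derivative:
f'(x) = 9x^2 + 8x + 4
Second derivative:
f''(x) = 18x + 8
Substitute x = 1:
f''(1) = 18 * 1 + 8
= 18 + 8
= 26

26


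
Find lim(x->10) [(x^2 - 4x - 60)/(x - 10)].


Direct substitution gives 0/0, so we factor the numerator.
Factor: (x^2 - 4x - 60) = (x - 10)(x + 6)
Cancel the common factor (x - 10):
(x^2 - 4x - 60)/(x - 10) = (x + 6)
Now substitute x = 10:
= (10) - (-6) = 16

16


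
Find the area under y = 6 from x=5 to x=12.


The area under a constant function y = 6 is a rectangle.
Width = 12 - 5 = 7
Height = 6
Area = width * height
= 7 * 6
= 42

42


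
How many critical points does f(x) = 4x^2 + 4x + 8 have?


Find where f'(x) = 0:
f'(x) = 8x + 4
Set f'(x) = 0:
8x + 4 = 0
x = -4 / 8 = -1/2
This is a linear equation in x, so there is exactly one solution.
Number of critical points: 1

1


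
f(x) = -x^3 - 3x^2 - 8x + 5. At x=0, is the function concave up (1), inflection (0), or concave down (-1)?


Concavity is determined by the sign of f''(x).
f(x) = -x^3 - 3x^2 - 8x + 5
f'(x) = -3x^2 - 6x - 8
f''(x) = -6x - 6
f''(0) = -6 * 0 - 6
= 0 - 6
= -6
Since f''(0) < 0, the function is concave down (-1)

-1


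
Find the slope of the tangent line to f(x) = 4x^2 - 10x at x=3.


The slope of the tangent line equals f'(x) at the point.
f(x) = 4x^2 - 10x
f'(x) = 8x - 10
At x = 3:
f'(3) = 8 * 3 - 10
= 24 - 10
= 14

14


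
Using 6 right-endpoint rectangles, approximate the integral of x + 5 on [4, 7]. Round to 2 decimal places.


Right Riemann sum uses right endpoints of each subinterval.
Interval: [4, 7], n = 6
dx = (7 - 4) / 6 = 1/2
Right endpoints: [9/2, 5, 11/2, 6, 13/2, 7]
f values: [19/2, 10, 21/2, 11, 23/2, 12]
Sum = dx * (sum of f values)
= 1/2 * 129/2
= 129/4 = 32.25

32.25


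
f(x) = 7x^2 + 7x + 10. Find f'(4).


Differentiate term by term using power and sum rules:
f(x) = 7x^2 + 7x + 10
f'(x) = 14x + 7
Substitute x = 4:
f'(4) = 14 * 4 + 7
= 56 + 7
= 63

63


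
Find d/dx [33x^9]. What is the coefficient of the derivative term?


We apply the power rule: d/dx [ax^n] = a*n * x^(n-1)
d/dx [33x^9]
= 33 * 9 * x^(9-1)
= 297x^8
The coefficient is 297

297


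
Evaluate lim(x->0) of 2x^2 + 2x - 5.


Since polynomials are continuous, we use direct substitution.
lim(x->0) of 2x^2 + 2x - 5
= 2 * 0^2 + 2 * 0 - 5
= 0 + 0 - 5
= -5

-5


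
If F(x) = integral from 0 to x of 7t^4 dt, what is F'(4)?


By the Fundamental Theorem of Calculus (Part 1):
If F(x) = integral from 0 to x of f(t) dt, then F'(x) = f(x)
Here f(t) = 7t^4
So F'(x) = 7x^4
Evaluate at x = 4:
F'(4) = 7 * 4^4
= 7 * 256
= 1792

1792


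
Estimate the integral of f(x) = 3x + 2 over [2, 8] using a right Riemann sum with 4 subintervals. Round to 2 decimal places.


Right Riemann sum uses right endpoints of each subinterval.
Interval: [2, 8], n = 4
dx = (8 - 2) / 4 = 3/2
Right endpoints: [7/2, 5, 13/2, 8]
f values: [25/2, 17, 43/2, 26]
Sum = dx * (sum of f values)
= 3/2 * 77
= 231/2 = 115.50

115.50


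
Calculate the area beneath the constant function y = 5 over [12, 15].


The area under a constant function y = 5 is a rectangle.
Width = 15 - 12 = 3
Height = 5
Area = width * height
= 3 * 5
= 15

15


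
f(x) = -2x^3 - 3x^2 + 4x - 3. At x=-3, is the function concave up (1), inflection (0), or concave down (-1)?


Concavity is determined by the sign of f''(x).
f(x) = -2x^3 - 3x^2 + 4x - 3
f'(x) = -6x^2 - 6x + 4
f''(x) = -12x - 6
f''(-3) = -12 * (-3) - 6
= 36 - 6
= 30
Since f''(-3) > 0, the function is concave up (1)

1


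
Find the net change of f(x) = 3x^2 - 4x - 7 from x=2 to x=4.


Net change = f(b) - f(a)
f(x) = 3x^2 - 4x - 7
Compute f(4):
f(4) = 3 * 4^2 - 4 * 4 - 7
= 48 - 16 - 7
= 25
Compute f(2):
f(2) = 3 * 2^2 - 4 * 2 - 7
= 12 - 8 - 7
= -3
Net change = 25 - (-3) = 28

28


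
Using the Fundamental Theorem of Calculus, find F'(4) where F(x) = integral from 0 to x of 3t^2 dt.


By the Fundamental Theorem of Calculus (Part 1):
If F(x) = integral from 0 to x of f(t) dt, then F'(x) = f(x)
Here f(t) = 3t^2
So F'(x) = 3x^2
Evaluate at x = 4:
F'(4) = 3 * 4^2
= 3 * 16
= 48

48


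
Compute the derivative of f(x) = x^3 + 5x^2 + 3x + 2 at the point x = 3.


Differentiate f(x) = x^3 + 5x^2 + 3x + 2 term by term:
f'(x) = 3x^2 + 10x + 3
Substitute x = 3:
f'(3) = 3 * 3^2 + 10 * 3 + 3
= 27 + 30 + 3
= 60

60


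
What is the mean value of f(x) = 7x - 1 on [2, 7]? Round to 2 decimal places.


Average value = 1/(b-a) * integral from a to b of f(x) dx
First compute the integral of 7x - 1:
F(x) = (7/2)x^2 - x
F(7) = 7/2 * 49 - 1 * 7 = 329/2
F(2) = 7/2 * 4 - 1 * 2 = 12
Integral = 329/2 - 12 = 305/2
Average = (305/2) / (7 - 2) = (305/2) / 5
= 61/2 = 30.50

30.50


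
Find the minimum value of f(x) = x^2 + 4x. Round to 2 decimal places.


For a quadratic f(x) = ax^2 + bx + c with a > 0, the minimum is at the vertex.
Vertex x-coordinate: x = -b/(2a)
x = -(4) / (2 * 1)
x = -4/2 = -2
Substitute back to find the minimum value:
f(-2) = 1 * (-2)^2 + 4 * (-2) + 0
= 4 - 8 + 0
= -4 = -4.00

-4.00


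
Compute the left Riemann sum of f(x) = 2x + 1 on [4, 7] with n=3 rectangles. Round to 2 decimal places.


Left Riemann sum uses left endpoints of each subinterval.
Interval: [4, 7], n = 3
dx = (7 - 4) / 3 = 1
Left endpoints: [4, 5, 6]
f values: [9, 11, 13]
Sum = dx * (sum of f values)
= 1 * 33
= 33 = 33.00

33.00


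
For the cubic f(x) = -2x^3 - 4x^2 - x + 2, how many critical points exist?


Find where f'(x) = 0:
f(x) = -2x^3 - 4x^2 - x + 2
f'(x) = -6x^2 - 8x - 1
This is a quadratic in x. Use the discriminant to count real roots.
Discriminant = (-8)^2 - 4 * (-6) * (-1)
= 64 - 24
= 40
Since discriminant > 0, f'(x) = 0 has 2 real solutions.
Number of critical points: 2

2


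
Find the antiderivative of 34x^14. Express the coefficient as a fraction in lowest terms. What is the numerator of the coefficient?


Apply the power rule for integration:
integral of ax^n dx = a/(n+1) * x^(n+1) + C
integral of 34x^14 dx
= 34/15 * x^15 + C
The coefficient in lowest terms is 34/15, and its numerator is 34

34


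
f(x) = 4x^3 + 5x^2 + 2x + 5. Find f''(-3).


First derivative:
f'(x) = 12x^2 + 10x + 2
Second derivative:
f''(x) = 24x + 10
Substitute x = -3:
f''(-3) = 24 * (-3) + 10
= -72 + 10
= -62

-62


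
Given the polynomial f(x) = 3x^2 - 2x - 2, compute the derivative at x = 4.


Differentiate term by term using power and sum rules:
f(x) = 3x^2 - 2x - 2
f'(x) = 6x - 2
Substitute x = 4:
f'(4) = 6 * 4 - 2
= 24 - 2
= 22

22


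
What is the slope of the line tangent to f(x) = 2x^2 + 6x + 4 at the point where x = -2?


The slope of the tangent line equals f'(x) at the point.
f(x) = 2x^2 + 6x + 4
f'(x) = 4x + 6
At x = -2:
f'(-2) = 4 * (-2) + 6
= -8 + 6
= -2

-2


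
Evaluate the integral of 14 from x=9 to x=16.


The integral of a constant k over [a, b] equals k * (b - a).
integral from 9 to 16 of 14 dx
= 14 * (16 - 9)
= 14 * 7
= 98

98


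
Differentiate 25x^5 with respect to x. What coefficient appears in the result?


We apply the power rule: d/dx [ax^n] = a*n * x^(n-1)
d/dx [25x^5]
= 25 * 5 * x^(5-1)
= 125x^4
The coefficient is 125

125


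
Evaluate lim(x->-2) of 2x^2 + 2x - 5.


Since polynomials are continuous, we use direct substitution.
lim(x->-2) of 2x^2 + 2x - 5
= 2 * (-2)^2 + 2 * (-2) - 5
= 8 - 4 - 5
= -1

-1


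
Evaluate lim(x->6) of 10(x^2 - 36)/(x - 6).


Direct substitution gives 0/0, so we factor the numerator.
Factor: 10(x^2 - 36) = 10 * (x - 6)(x + 6)
Cancel the common factor (x - 6):
10(x^2 - 36)/(x - 6) = 10 * (x + 6)
Now substitute x = 6:
= 10 * (6 + 6) = 120

120


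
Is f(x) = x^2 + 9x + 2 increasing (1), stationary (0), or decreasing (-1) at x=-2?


Compute f'(x) to determine behavior:
f'(x) = 2x + 9
f'(-2) = 2 * (-2) + 9
= -4 + 9
= 5
Since f'(-2) > 0, the function is increasing (1)

1


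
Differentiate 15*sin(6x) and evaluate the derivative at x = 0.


Apply the chain rule to differentiate 15*sin(6x):
d/dx [15*sin(6x)]
= 15 * cos(6x) * d/dx(6x)
= 15 * 6 * cos(6x)
= 90 * cos(6x)
Evaluate at x = 0:
= 90 * cos(0)
= 90 * 1
= 90

90


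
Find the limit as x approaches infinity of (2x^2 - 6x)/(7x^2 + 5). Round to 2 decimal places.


For limits at infinity with equal-degree polynomials,
we compare leading coefficients.
Numerator leading term: 2x^2
Denominator leading term: 7x^2
Divide both by x^2:
lim = (2 - 6/x) / (7 + 5/x^2)
As x -> infinity, the 1/x and 1/x^2 terms vanish:
= 2/7 ≈ 0.29

0.29


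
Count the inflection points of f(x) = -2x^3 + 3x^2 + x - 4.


Inflection points occur where f''(x) = 0 and concavity changes.
f(x) = -2x^3 + 3x^2 + x - 4
f'(x) = -6x^2 + 6x + 1
f''(x) = -12x + 6
Set f''(x) = 0:
-12x + 6 = 0
x = -6 / (-12) = 1/2
Since f''(x) is linear (degree 1), it changes sign at this point.
Therefore there is exactly 1 inflection point.

1


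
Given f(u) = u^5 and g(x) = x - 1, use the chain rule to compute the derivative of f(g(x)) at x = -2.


Using the chain rule: (f(g(x)))' = f'(g(x)) * g'(x)
First, find g(-2):
g(-2) = 1 * (-2) - 1 = -3
Next, f'(u) = 5u^4
And g'(x) = 1
So f'(g(-2)) * g'(-2)
= 5 * (-3)^4 * 1
= 5 * 81 * 1
= 405

405


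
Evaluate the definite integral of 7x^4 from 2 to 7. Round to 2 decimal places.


Find the antiderivative of 7x^4:
F(x) = 7/5 * x^5
Apply the Fundamental Theorem of Calculus:
F(7) - F(2)
= 7/5 * 7^5 - 7/5 * 2^5
= 7/5 * (16807 - 32)
= 7/5 * 16775
= 23485 = 23485.00

23485.00


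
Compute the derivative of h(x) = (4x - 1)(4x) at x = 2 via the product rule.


Let u(x) = 4x - 1 and v(x) = 4x
u'(x) = 4
v'(x) = 4
Product rule: h'(x) = u'(x)*v(x) + u(x)*v'(x)
= 4 * (4x) + (4x - 1) * 4
At x = 2:
u(2) = 4 * 2 - 1 = 7
v(2) = 4 * 2 + 0 = 8
h'(2) = 4 * 8 + 7 * 4
= 32 + 28
= 60

60


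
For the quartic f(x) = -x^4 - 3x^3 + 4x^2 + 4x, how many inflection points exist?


Inflection points occur where f''(x) = 0 and concavity changes.
f(x) = -x^4 - 3x^3 + 4x^2 + 4x
f'(x) = -4x^3 - 9x^2 + 8x + 4
f''(x) = -12x^2 - 18x + 8
This is a quadratic in x. Use the discriminant to count real roots.
Discriminant = (-18)^2 - 4 * (-12) * 8
= 324 - (-384)
= 708
Since discriminant > 0, f''(x) = 0 has 2 distinct real solutions.
A quadratic with two distinct real roots changes sign at each root, so concavity changes at both.
Number of inflection points: 2

2


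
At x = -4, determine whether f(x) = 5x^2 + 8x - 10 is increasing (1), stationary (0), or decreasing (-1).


Compute f'(x) to determine behavior:
f'(x) = 10x + 8
f'(-4) = 10 * (-4) + 8
= -40 + 8
= -32
Since f'(-4) < 0, the function is decreasing (-1)

-1


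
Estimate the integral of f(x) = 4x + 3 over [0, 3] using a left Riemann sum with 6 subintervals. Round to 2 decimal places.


Left Riemann sum uses left endpoints of each subinterval.
Interval: [0, 3], n = 6
dx = (3 - 0) / 6 = 1/2
Left endpoints: [0, 1/2, 1, 3/2, 2, 5/2]
f values: [3, 5, 7, 9, 11, 13]
Sum = dx * (sum of f values)
= 1/2 * 48
= 24 = 24.00

24.00


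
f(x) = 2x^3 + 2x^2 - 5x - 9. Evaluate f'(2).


Differentiate f(x) = 2x^3 + 2x^2 - 5x - 9 term by term:
f'(x) = 6x^2 + 4x - 5
Substitute x = 2:
f'(2) = 6 * 2^2 + 4 * 2 - 5
= 24 + 8 - 5
= 27

27


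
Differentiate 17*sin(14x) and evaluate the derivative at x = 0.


Apply the chain rule to differentiate 17*sin(14x):
d/dx [17*sin(14x)]
= 17 * cos(14x) * d/dx(14x)
= 17 * 14 * cos(14x)
= 238 * cos(14x)
Evaluate at x = 0:
= 238 * cos(0)
= 238 * 1
= 238

238


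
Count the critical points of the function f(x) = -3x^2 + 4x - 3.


Find where f'(x) = 0:
f'(x) = -6x + 4
Set f'(x) = 0:
-6x + 4 = 0
x = -4 / (-6) = 2/3
This is a linear equation in x, so there is exactly one solution.
Number of critical points: 1

1


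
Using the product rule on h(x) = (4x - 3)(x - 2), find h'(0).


Let u(x) = 4x - 3 and v(x) = x - 2
u'(x) = 4
v'(x) = 1
Product rule: h'(x) = u'(x)*v(x) + u(x)*v'(x)
= 4 * (x - 2) + (4x - 3) * 1
At x = 0:
u(0) = 4 * 0 - 3 = -3
v(0) = 1 * 0 - 2 = -2
h'(0) = 4 * (-2) + (-3) * 1
= -8 - 3
= -11

-11


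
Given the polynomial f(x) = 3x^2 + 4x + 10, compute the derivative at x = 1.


Differentiate term by term using power and sum rules:
f(x) = 3x^2 + 4x + 10
f'(x) = 6x + 4
Substitute x = 1:
f'(1) = 6 * 1 + 4
= 6 + 4
= 10

10


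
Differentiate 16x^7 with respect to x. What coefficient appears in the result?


We apply the power rule: d/dx [ax^n] = a*n * x^(n-1)
d/dx [16x^7]
= 16 * 7 * x^(7-1)
= 112x^6
The coefficient is 112

112


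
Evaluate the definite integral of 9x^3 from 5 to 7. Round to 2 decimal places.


Find the antiderivative of 9x^3:
F(x) = 9/4 * x^4
Apply the Fundamental Theorem of Calculus:
F(7) - F(5)
= 9/4 * 7^4 - 9/4 * 5^4
= 9/4 * (2401 - 625)
= 9/4 * 1776
= 3996 = 3996.00

3996.00


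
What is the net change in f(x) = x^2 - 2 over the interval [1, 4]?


Net change = f(b) - f(a)
f(x) = x^2 - 2
Compute f(4):
f(4) = 1 * 4^2 + 0 * 4 - 2
= 16 + 0 - 2
= 14
Compute f(1):
f(1) = 1 * 1^2 + 0 * 1 - 2
= 1 + 0 - 2
= -1
Net change = 14 - (-1) = 15

15


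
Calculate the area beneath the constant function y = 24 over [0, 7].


The area under a constant function y = 24 is a rectangle.
Width = 7 - 0 = 7
Height = 24
Area = width * height
= 7 * 24
= 168

168


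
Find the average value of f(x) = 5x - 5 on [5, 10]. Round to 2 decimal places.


Average value = 1/(b-a) * integral from a to b of f(x) dx
First compute the integral of 5x - 5:
F(x) = (5/2)x^2 - 5x
F(10) = 5/2 * 100 - 5 * 10 = 200
F(5) = 5/2 * 25 - 5 * 5 = 75/2
Integral = 200 - 75/2 = 325/2
Average = (325/2) / (10 - 5) = (325/2) / 5
= 65/2 = 32.50

32.50


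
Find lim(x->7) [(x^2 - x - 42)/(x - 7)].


Direct substitution gives 0/0, so we factor the numerator.
Factor: (x^2 - x - 42) = (x - 7)(x + 6)
Cancel the common factor (x - 7):
(x^2 - x - 42)/(x - 7) = (x + 6)
Now substitute x = 7:
= (7) - (-6) = 13

13


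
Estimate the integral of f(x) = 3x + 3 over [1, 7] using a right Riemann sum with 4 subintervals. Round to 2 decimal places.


Right Riemann sum uses right endpoints of each subinterval.
Interval: [1, 7], n = 4
dx = (7 - 1) / 4 = 3/2
Right endpoints: [5/2, 4, 11/2, 7]
f values: [21/2, 15, 39/2, 24]
Sum = dx * (sum of f values)
= 3/2 * 69
= 207/2 = 103.50

103.50


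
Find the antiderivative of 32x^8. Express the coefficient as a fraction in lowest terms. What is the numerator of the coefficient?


Apply the power rule for integration:
integral of ax^n dx = a/(n+1) * x^(n+1) + C
integral of 32x^8 dx
= 32/9 * x^9 + C
The coefficient in lowest terms is 32/9, and its numerator is 32

32


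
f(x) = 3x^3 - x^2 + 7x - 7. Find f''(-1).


First derivative:
f'(x) = 9x^2 - 2x + 7
Second derivative:
f''(x) = 18x - 2
Substitute x = -1:
f''(-1) = 18 * (-1) - 2
= -18 - 2
= -20

-20


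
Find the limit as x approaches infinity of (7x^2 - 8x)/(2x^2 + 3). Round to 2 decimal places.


For limits at infinity with equal-degree polynomials,
we compare leading coefficients.
Numerator leading term: 7x^2
Denominator leading term: 2x^2
Divide both by x^2:
lim = (7 - 8/x) / (2 + 3/x^2)
As x -> infinity, the 1/x and 1/x^2 terms vanish:
= 7/2 = 3.50

3.50


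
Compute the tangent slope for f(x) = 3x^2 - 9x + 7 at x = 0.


The slope of the tangent line equals f'(x) at the point.
f(x) = 3x^2 - 9x + 7
f'(x) = 6x - 9
At x = 0:
f'(0) = 6 * 0 - 9
= 0 - 9
= -9

-9


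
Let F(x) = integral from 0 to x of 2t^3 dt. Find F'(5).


By the Fundamental Theorem of Calculus (Part 1):
If F(x) = integral from 0 to x of f(t) dt, then F'(x) = f(x)
Here f(t) = 2t^3
So F'(x) = 2x^3
Evaluate at x = 5:
F'(5) = 2 * 5^3
= 2 * 125
= 250

250


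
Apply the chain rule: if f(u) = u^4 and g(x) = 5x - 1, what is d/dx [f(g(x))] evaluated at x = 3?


Using the chain rule: (f(g(x)))' = f'(g(x)) * g'(x)
First, find g(3):
g(3) = 5 * 3 - 1 = 14
Next, f'(u) = 4u^3
And g'(x) = 5
So f'(g(3)) * g'(3)
= 4 * 14^3 * 5
= 4 * 2744 * 5
= 54880

54880


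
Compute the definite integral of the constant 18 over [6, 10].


The integral of a constant k over [a, b] equals k * (b - a).
integral from 6 to 10 of 18 dx
= 18 * (10 - 6)
= 18 * 4
= 72

72


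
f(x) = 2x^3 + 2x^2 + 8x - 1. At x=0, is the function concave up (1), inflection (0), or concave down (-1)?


Concavity is determined by the sign of f''(x).
f(x) = 2x^3 + 2x^2 + 8x - 1
f'(x) = 6x^2 + 4x + 8
f''(x) = 12x + 4
f''(0) = 12 * 0 + 4
= 0 + 4
= 4
Since f''(0) > 0, the function is concave up (1)

1


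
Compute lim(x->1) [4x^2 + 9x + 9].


Since polynomials are continuous, we use direct substitution.
lim(x->1) of 4x^2 + 9x + 9
= 4 * 1^2 + 9 * 1 + 9
= 4 + 9 + 9
= 22

22


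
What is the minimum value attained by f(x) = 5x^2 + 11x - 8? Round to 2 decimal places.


For a quadratic f(x) = ax^2 + bx + c with a > 0, the minimum is at the vertex.
Vertex x-coordinate: x = -b/(2a)
x = -(11) / (2 * 5)
x = -11/10
Substitute back to find the minimum value:
f(-11/10) = 5 * (-11/10)^2 + 11 * (-11/10) - 8
= 121/20 - 121/10 - 8
= -281/20 = -14.05

-14.05


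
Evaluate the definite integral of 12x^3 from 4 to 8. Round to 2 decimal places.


Find the antiderivative of 12x^3:
F(x) = 12/4 * x^4
Apply the Fundamental Theorem of Calculus:
F(8) - F(4)
= 12/4 * 8^4 - 12/4 * 4^4
= 12/4 * (4096 - 256)
= 12/4 * 3840
= 11520 = 11520.00

11520.00


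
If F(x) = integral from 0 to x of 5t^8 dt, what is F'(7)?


By the Fundamental Theorem of Calculus (Part 1):
If F(x) = integral from 0 to x of f(t) dt, then F'(x) = f(x)
Here f(t) = 5t^8
So F'(x) = 5x^8
Evaluate at x = 7:
F'(7) = 5 * 7^8
= 5 * 5764801
= 28824005

28824005


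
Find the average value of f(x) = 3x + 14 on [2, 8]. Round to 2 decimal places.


Average value = 1/(b-a) * integral from a to b of f(x) dx
First compute the integral of 3x + 14:
F(x) = (3/2)x^2 + 14x
F(8) = 3/2 * 64 + 14 * 8 = 208
F(2) = 3/2 * 4 + 14 * 2 = 34
Integral = 208 - 34 = 174
Average = 174 / (8 - 2) = 174 / 6
= 29 = 29.00

29.00


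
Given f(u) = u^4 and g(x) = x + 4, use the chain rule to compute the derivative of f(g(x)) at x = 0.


Using the chain rule: (f(g(x)))' = f'(g(x)) * g'(x)
First, find g(0):
g(0) = 1 * 0 + 4 = 4
Next, f'(u) = 4u^3
And g'(x) = 1
So f'(g(0)) * g'(0)
= 4 * 4^3 * 1
= 4 * 64 * 1
= 256

256


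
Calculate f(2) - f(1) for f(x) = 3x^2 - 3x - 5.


Net change = f(b) - f(a)
f(x) = 3x^2 - 3x - 5
Compute f(2):
f(2) = 3 * 2^2 - 3 * 2 - 5
= 12 - 6 - 5
= 1
Compute f(1):
f(1) = 3 * 1^2 - 3 * 1 - 5
= 3 - 3 - 5
= -5
Net change = 1 - (-5) = 6

6


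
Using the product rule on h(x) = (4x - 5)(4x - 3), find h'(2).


Let u(x) = 4x - 5 and v(x) = 4x - 3
u'(x) = 4
v'(x) = 4
Product rule: h'(x) = u'(x)*v(x) + u(x)*v'(x)
= 4 * (4x - 3) + (4x - 5) * 4
At x = 2:
u(2) = 4 * 2 - 5 = 3
v(2) = 4 * 2 - 3 = 5
h'(2) = 4 * 5 + 3 * 4
= 20 + 12
= 32

32


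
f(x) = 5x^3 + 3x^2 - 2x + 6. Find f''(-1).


First derivative:
f'(x) = 15x^2 + 6x - 2
Second derivative:
f''(x) = 30x + 6
Substitute x = -1:
f''(-1) = 30 * (-1) + 6
= -30 + 6
= -24

-24


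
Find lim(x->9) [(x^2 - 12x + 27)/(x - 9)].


Direct substitution gives 0/0, so we factor the numerator.
Factor: (x^2 - 12x + 27) = (x - 9)(x - 3)
Cancel the common factor (x - 9):
(x^2 - 12x + 27)/(x - 9) = (x - 3)
Now substitute x = 9:
= (9) - (3) = 6

6


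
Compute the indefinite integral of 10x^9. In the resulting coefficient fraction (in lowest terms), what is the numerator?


Apply the power rule for integration:
integral of ax^n dx = a/(n+1) * x^(n+1) + C
integral of 10x^9 dx
= 10/10 * x^10 + C
= 1 * x^10 + C
The coefficient in lowest terms is 1 = 1/1, so its numerator is 1

1


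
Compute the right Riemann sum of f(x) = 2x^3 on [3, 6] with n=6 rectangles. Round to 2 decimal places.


Right Riemann sum uses right endpoints of each subinterval.
Interval: [3, 6], n = 6
dx = (6 - 3) / 6 = 1/2
Right endpoints: [7/2, 4, 9/2, 5, 11/2, 6]
f values: [343/4, 128, 729/4, 250, 1331/4, 432]
Sum = dx * (sum of f values)
= 1/2 * 5643/4
= 5643/8 ≈ 705.38

705.38


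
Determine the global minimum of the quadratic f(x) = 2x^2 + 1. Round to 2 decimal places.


For a quadratic f(x) = ax^2 + bx + c with a > 0, the minimum is at the vertex.
Vertex x-coordinate: x = -b/(2a)
x = -(0) / (2 * 2)
x = 0/4 = 0
Substitute back to find the minimum value:
f(0) = 2 * 0^2 + 0 * 0 + 1
= 0 + 0 + 1
= 1 = 1.00

1.00


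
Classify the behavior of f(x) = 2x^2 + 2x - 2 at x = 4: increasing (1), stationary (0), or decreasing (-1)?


Compute f'(x) to determine behavior:
f'(x) = 4x + 2
f'(4) = 4 * 4 + 2
= 16 + 2
= 18
Since f'(4) > 0, the function is increasing (1)

1


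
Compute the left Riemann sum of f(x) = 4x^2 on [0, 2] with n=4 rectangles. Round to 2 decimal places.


Left Riemann sum uses left endpoints of each subinterval.
Interval: [0, 2], n = 4
dx = (2 - 0) / 4 = 1/2
Left endpoints: [0, 1/2, 1, 3/2]
f values: [0, 1, 4, 9]
Sum = dx * (sum of f values)
= 1/2 * 14
= 7 = 7.00

7.00


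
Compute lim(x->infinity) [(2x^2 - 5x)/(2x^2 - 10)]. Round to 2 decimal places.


For limits at infinity with equal-degree polynomials,
we compare leading coefficients.
Numerator leading term: 2x^2
Denominator leading term: 2x^2
Divide both by x^2:
lim = (2 - 5/x) / (2 - 10/x^2)
As x -> infinity, the 1/x and 1/x^2 terms vanish:
= 2/2 = 1 = 1.00

1.00


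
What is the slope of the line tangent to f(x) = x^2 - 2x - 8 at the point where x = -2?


The slope of the tangent line equals f'(x) at the point.
f(x) = x^2 - 2x - 8
f'(x) = 2x - 2
At x = -2:
f'(-2) = 2 * (-2) - 2
= -4 - 2
= -6

-6


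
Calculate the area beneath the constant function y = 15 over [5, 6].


The area under a constant function y = 15 is a rectangle.
Width = 6 - 5 = 1
Height = 15
Area = width * height
= 1 * 15
= 15

15


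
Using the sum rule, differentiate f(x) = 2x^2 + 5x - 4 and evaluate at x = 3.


Differentiate term by term using power and sum rules:
f(x) = 2x^2 + 5x - 4
f'(x) = 4x + 5
Substitute x = 3:
f'(3) = 4 * 3 + 5
= 12 + 5
= 17

17


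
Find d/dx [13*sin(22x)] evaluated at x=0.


Apply the chain rule to differentiate 13*sin(22x):
d/dx [13*sin(22x)]
= 13 * cos(22x) * d/dx(22x)
= 13 * 22 * cos(22x)
= 286 * cos(22x)
Evaluate at x = 0:
= 286 * cos(0)
= 286 * 1
= 286

286


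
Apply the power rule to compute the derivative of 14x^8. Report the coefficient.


We apply the power rule: d/dx [ax^n] = a*n * x^(n-1)
d/dx [14x^8]
= 14 * 8 * x^(8-1)
= 112x^7
The coefficient is 112

112


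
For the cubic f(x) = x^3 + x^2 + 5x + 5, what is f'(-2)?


Differentiate f(x) = x^3 + x^2 + 5x + 5 term by term:
f'(x) = 3x^2 + 2x + 5
Substitute x = -2:
f'(-2) = 3 * (-2)^2 + 2 * (-2) + 5
= 12 - 4 + 5
= 13

13


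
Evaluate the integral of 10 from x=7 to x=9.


The integral of a constant k over [a, b] equals k * (b - a).
integral from 7 to 9 of 10 dx
= 10 * (9 - 7)
= 10 * 2
= 20

20


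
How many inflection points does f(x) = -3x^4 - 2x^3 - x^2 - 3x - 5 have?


Inflection points occur where f''(x) = 0 and concavity changes.
f(x) = -3x^4 - 2x^3 - x^2 - 3x - 5
f'(x) = -12x^3 - 6x^2 - 2x - 3
f''(x) = -36x^2 - 12x - 2
This is a quadratic in x. Use the discriminant to count real roots.
Discriminant = (-12)^2 - 4 * (-36) * (-2)
= 144 - 288
= -144
Since discriminant < 0, f''(x) = 0 has no real solutions.
Number of inflection points: 0

0


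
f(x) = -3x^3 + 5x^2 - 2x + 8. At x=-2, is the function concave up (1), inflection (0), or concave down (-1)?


Concavity is determined by the sign of f''(x).
f(x) = -3x^3 + 5x^2 - 2x + 8
f'(x) = -9x^2 + 10x - 2
f''(x) = -18x + 10
f''(-2) = -18 * (-2) + 10
= 36 + 10
= 46
Since f''(-2) > 0, the function is concave up (1)

1


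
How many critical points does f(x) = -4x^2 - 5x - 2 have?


Find where f'(x) = 0:
f'(x) = -8x - 5
Set f'(x) = 0:
-8x - 5 = 0
x = 5 / (-8) = -5/8
This is a linear equation in x, so there is exactly one solution.
Number of critical points: 1

1


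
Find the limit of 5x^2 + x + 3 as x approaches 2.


Since polynomials are continuous, we use direct substitution.
lim(x->2) of 5x^2 + x + 3
= 5 * 2^2 + 1 * 2 + 3
= 20 + 2 + 3
= 25

25


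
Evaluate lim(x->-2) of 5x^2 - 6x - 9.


Since polynomials are continuous, we use direct substitution.
lim(x->-2) of 5x^2 - 6x - 9
= 5 * (-2)^2 - 6 * (-2) - 9
= 20 + 12 - 9
= 23

23


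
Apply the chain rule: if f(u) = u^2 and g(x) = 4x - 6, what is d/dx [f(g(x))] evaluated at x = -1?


Using the chain rule: (f(g(x)))' = f'(g(x)) * g'(x)
First, find g(-1):
g(-1) = 4 * (-1) - 6 = -10
Next, f'(u) = 2u
And g'(x) = 4
So f'(g(-1)) * g'(-1)
= 2 * (-10) * 4
= -80

-80


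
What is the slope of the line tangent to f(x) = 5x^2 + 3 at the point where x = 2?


The slope of the tangent line equals f'(x) at the point.
f(x) = 5x^2 + 3
f'(x) = 10x
At x = 2:
f'(2) = 10 * 2 + 0
= 20 + 0
= 20

20


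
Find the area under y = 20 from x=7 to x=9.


The area under a constant function y = 20 is a rectangle.
Width = 9 - 7 = 2
Height = 20
Area = width * height
= 2 * 20
= 40

40


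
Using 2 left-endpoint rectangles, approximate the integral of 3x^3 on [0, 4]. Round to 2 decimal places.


Left Riemann sum uses left endpoints of each subinterval.
Interval: [0, 4], n = 2
dx = (4 - 0) / 2 = 2
Left endpoints: [0, 2]
f values: [0, 24]
Sum = dx * (sum of f values)
= 2 * 24
= 48 = 48.00

48.00


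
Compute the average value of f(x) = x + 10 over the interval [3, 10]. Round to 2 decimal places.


Average value = 1/(b-a) * integral from a to b of f(x) dx
First compute the integral of x + 10:
F(x) = (1/2)x^2 + 10x
F(10) = 1/2 * 100 + 10 * 10 = 150
F(3) = 1/2 * 9 + 10 * 3 = 69/2
Integral = 150 - 69/2 = 231/2
Average = (231/2) / (10 - 3) = (231/2) / 7
= 33/2 = 16.50

16.50


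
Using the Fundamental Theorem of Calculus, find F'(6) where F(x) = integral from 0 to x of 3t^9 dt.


By the Fundamental Theorem of Calculus (Part 1):
If F(x) = integral from 0 to x of f(t) dt, then F'(x) = f(x)
Here f(t) = 3t^9
So F'(x) = 3x^9
Evaluate at x = 6:
F'(6) = 3 * 6^9
= 3 * 10077696
= 30233088

30233088


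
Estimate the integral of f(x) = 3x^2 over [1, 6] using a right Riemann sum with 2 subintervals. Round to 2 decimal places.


Right Riemann sum uses right endpoints of each subinterval.
Interval: [1, 6], n = 2
dx = (6 - 1) / 2 = 5/2
Right endpoints: [7/2, 6]
f values: [147/4, 108]
Sum = dx * (sum of f values)
= 5/2 * 579/4
= 2895/8 ≈ 361.88

361.88


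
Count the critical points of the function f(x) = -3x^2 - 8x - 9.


Find where f'(x) = 0:
f'(x) = -6x - 8
Set f'(x) = 0:
-6x - 8 = 0
x = 8 / (-6) = -4/3
This is a linear equation in x, so there is exactly one solution.
Number of critical points: 1

1


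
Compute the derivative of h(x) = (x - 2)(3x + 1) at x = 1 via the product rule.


Let u(x) = x - 2 and v(x) = 3x + 1
u'(x) = 1
v'(x) = 3
Product rule: h'(x) = u'(x)*v(x) + u(x)*v'(x)
= 1 * (3x + 1) + (x - 2) * 3
At x = 1:
u(1) = 1 * 1 - 2 = -1
v(1) = 3 * 1 + 1 = 4
h'(1) = 1 * 4 + (-1) * 3
= 4 - 3
= 1

1


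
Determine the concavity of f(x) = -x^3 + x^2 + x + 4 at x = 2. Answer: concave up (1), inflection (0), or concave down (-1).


Concavity is determined by the sign of f''(x).
f(x) = -x^3 + x^2 + x + 4
f'(x) = -3x^2 + 2x + 1
f''(x) = -6x + 2
f''(2) = -6 * 2 + 2
= -12 + 2
= -10
Since f''(2) < 0, the function is concave down (-1)

-1


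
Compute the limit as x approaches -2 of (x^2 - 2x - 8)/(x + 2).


Direct substitution gives 0/0, so we factor the numerator.
Factor: (x^2 - 2x - 8) = (x + 2)(x - 4)
Cancel the common factor (x + 2):
(x^2 - 2x - 8)/(x + 2) = (x - 4)
Now substitute x = -2:
= (-2) - (4) = -6

-6


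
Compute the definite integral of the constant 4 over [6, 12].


The integral of a constant k over [a, b] equals k * (b - a).
integral from 6 to 12 of 4 dx
= 4 * (12 - 6)
= 4 * 6
= 24

24


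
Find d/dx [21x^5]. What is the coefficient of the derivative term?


We apply the power rule: d/dx [ax^n] = a*n * x^(n-1)
d/dx [21x^5]
= 21 * 5 * x^(5-1)
= 105x^4
The coefficient is 105

105


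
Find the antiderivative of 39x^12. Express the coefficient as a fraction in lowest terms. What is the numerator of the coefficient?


Apply the power rule for integration:
integral of ax^n dx = a/(n+1) * x^(n+1) + C
integral of 39x^12 dx
= 39/13 * x^13 + C
= 3 * x^13 + C
The coefficient in lowest terms is 3 = 3/1, so its numerator is 3

3


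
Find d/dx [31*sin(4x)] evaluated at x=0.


Apply the chain rule to differentiate 31*sin(4x):
d/dx [31*sin(4x)]
= 31 * cos(4x) * d/dx(4x)
= 31 * 4 * cos(4x)
= 124 * cos(4x)
Evaluate at x = 0:
= 124 * cos(0)
= 124 * 1
= 124

124


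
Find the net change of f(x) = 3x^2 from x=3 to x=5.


Net change = f(b) - f(a)
f(x) = 3x^2
Compute f(5):
f(5) = 3 * 5^2 + 0 * 5 + 0
= 75 + 0 + 0
= 75
Compute f(3):
f(3) = 3 * 3^2 + 0 * 3 + 0
= 27 + 0 + 0
= 27
Net change = 75 - 27 = 48

48


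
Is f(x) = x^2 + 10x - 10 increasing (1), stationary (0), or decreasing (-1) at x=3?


Compute f'(x) to determine behavior:
f'(x) = 2x + 10
f'(3) = 2 * 3 + 10
= 6 + 10
= 16
Since f'(3) > 0, the function is increasing (1)

1


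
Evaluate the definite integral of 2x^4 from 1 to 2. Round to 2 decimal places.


Find the antiderivative of 2x^4:
F(x) = 2/5 * x^5
Apply the Fundamental Theorem of Calculus:
F(2) - F(1)
= 2/5 * 2^5 - 2/5 * 1^5
= 2/5 * (32 - 1)
= 2/5 * 31
= 62/5 = 12.40

12.40


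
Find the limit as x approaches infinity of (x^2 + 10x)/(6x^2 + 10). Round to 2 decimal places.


For limits at infinity with equal-degree polynomials,
we compare leading coefficients.
Numerator leading term: x^2
Denominator leading term: 6x^2
Divide both by x^2:
lim = (1 + 10/x) / (6 + 10/x^2)
As x -> infinity, the 1/x and 1/x^2 terms vanish:
= 1/6 ≈ 0.17

0.17


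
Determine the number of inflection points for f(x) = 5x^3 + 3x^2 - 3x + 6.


Inflection points occur where f''(x) = 0 and concavity changes.
f(x) = 5x^3 + 3x^2 - 3x + 6
f'(x) = 15x^2 + 6x - 3
f''(x) = 30x + 6
Set f''(x) = 0:
30x + 6 = 0
x = -6 / 30 = -1/5
Since f''(x) is linear (degree 1), it changes sign at this point.
Therefore there is exactly 1 inflection point.

1


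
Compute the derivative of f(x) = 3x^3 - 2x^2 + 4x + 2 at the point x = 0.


Differentiate f(x) = 3x^3 - 2x^2 + 4x + 2 term by term:
f'(x) = 9x^2 - 4x + 4
Substitute x = 0:
f'(0) = 9 * 0^2 - 4 * 0 + 4
= 0 + 0 + 4
= 4

4


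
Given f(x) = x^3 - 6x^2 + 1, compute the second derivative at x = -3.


First derivative:
f'(x) = 3x^2 - 12x
Second derivative:
f''(x) = 6x - 12
Substitute x = -3:
f''(-3) = 6 * (-3) - 12
= -18 - 12
= -30

-30


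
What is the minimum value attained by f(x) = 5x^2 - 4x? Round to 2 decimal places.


For a quadratic f(x) = ax^2 + bx + c with a > 0, the minimum is at the vertex.
Vertex x-coordinate: x = -b/(2a)
x = -(-4) / (2 * 5)
x = 4/10 = 2/5
Substitute back to find the minimum value:
f(2/5) = 5 * (2/5)^2 - 4 * (2/5) + 0
= 4/5 - 8/5 + 0
= -4/5 = -0.80

-0.80


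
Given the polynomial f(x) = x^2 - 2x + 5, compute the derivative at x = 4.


Differentiate term by term using power and sum rules:
f(x) = x^2 - 2x + 5
f'(x) = 2x - 2
Substitute x = 4:
f'(4) = 2 * 4 - 2
= 8 - 2
= 6

6


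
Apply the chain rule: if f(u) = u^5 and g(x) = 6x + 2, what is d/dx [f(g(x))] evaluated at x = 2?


Using the chain rule: (f(g(x)))' = f'(g(x)) * g'(x)
First, find g(2):
g(2) = 6 * 2 + 2 = 14
Next, f'(u) = 5u^4
And g'(x) = 6
So f'(g(2)) * g'(2)
= 5 * 14^4 * 6
= 5 * 38416 * 6
= 1152480

1152480


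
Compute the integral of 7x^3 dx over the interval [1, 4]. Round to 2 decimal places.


Find the antiderivative of 7x^3:
F(x) = 7/4 * x^4
Apply the Fundamental Theorem of Calculus:
F(4) - F(1)
= 7/4 * 4^4 - 7/4 * 1^4
= 7/4 * (256 - 1)
= 7/4 * 255
= 1785/4 = 446.25

446.25


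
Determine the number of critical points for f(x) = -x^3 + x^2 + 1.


Find where f'(x) = 0:
f(x) = -x^3 + x^2 + 1
f'(x) = -3x^2 + 2x
This is a quadratic in x. Use the discriminant to count real roots.
Discriminant = (2)^2 - 4 * (-3) * 0
= 4 - 0
= 4
Since discriminant > 0, f'(x) = 0 has 2 real solutions.
Number of critical points: 2

2


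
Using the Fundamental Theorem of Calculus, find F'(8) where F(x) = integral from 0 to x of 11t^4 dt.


By the Fundamental Theorem of Calculus (Part 1):
If F(x) = integral from 0 to x of f(t) dt, then F'(x) = f(x)
Here f(t) = 11t^4
So F'(x) = 11x^4
Evaluate at x = 8:
F'(8) = 11 * 8^4
= 11 * 4096
= 45056

45056


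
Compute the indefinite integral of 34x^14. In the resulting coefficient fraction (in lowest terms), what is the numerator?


Apply the power rule for integration:
integral of ax^n dx = a/(n+1) * x^(n+1) + C
integral of 34x^14 dx
= 34/15 * x^15 + C
The coefficient in lowest terms is 34/15, and its numerator is 34

34


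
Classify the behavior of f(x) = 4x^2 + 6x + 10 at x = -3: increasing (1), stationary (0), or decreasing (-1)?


Compute f'(x) to determine behavior:
f'(x) = 8x + 6
f'(-3) = 8 * (-3) + 6
= -24 + 6
= -18
Since f'(-3) < 0, the function is decreasing (-1)

-1


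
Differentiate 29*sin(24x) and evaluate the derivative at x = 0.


Apply the chain rule to differentiate 29*sin(24x):
d/dx [29*sin(24x)]
= 29 * cos(24x) * d/dx(24x)
= 29 * 24 * cos(24x)
= 696 * cos(24x)
Evaluate at x = 0:
= 696 * cos(0)
= 696 * 1
= 696

696


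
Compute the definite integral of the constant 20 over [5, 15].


The integral of a constant k over [a, b] equals k * (b - a).
integral from 5 to 15 of 20 dx
= 20 * (15 - 5)
= 20 * 10
= 200

200


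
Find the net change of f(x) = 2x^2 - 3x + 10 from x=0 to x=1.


Net change = f(b) - f(a)
f(x) = 2x^2 - 3x + 10
Compute f(1):
f(1) = 2 * 1^2 - 3 * 1 + 10
= 2 - 3 + 10
= 9
Compute f(0):
f(0) = 2 * 0^2 - 3 * 0 + 10
= 0 + 0 + 10
= 10
Net change = 9 - 10 = -1

-1


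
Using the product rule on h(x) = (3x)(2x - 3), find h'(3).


Let u(x) = 3x and v(x) = 2x - 3
u'(x) = 3
v'(x) = 2
Product rule: h'(x) = u'(x)*v(x) + u(x)*v'(x)
= 3 * (2x - 3) + (3x) * 2
At x = 3:
u(3) = 3 * 3 + 0 = 9
v(3) = 2 * 3 - 3 = 3
h'(3) = 3 * 3 + 9 * 2
= 9 + 18
= 27

27


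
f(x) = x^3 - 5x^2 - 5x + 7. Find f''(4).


First derivative:
f'(x) = 3x^2 - 10x - 5
Second derivative:
f''(x) = 6x - 10
Substitute x = 4:
f''(4) = 6 * 4 - 10
= 24 - 10
= 14

14


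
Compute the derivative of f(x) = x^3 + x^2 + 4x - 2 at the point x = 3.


Differentiate f(x) = x^3 + x^2 + 4x - 2 term by term:
f'(x) = 3x^2 + 2x + 4
Substitute x = 3:
f'(3) = 3 * 3^2 + 2 * 3 + 4
= 27 + 6 + 4
= 37

37


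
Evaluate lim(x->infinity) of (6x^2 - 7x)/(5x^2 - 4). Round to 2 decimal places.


For limits at infinity with equal-degree polynomials,
we compare leading coefficients.
Numerator leading term: 6x^2
Denominator leading term: 5x^2
Divide both by x^2:
lim = (6 - 7/x) / (5 - 4/x^2)
As x -> infinity, the 1/x and 1/x^2 terms vanish:
= 6/5 = 1.20

1.20


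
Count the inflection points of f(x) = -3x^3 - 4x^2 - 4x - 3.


Inflection points occur where f''(x) = 0 and concavity changes.
f(x) = -3x^3 - 4x^2 - 4x - 3
f'(x) = -9x^2 - 8x - 4
f''(x) = -18x - 8
Set f''(x) = 0:
-18x - 8 = 0
x = 8 / (-18) = -4/9
Since f''(x) is linear (degree 1), it changes sign at this point.
Therefore there is exactly 1 inflection point.

1


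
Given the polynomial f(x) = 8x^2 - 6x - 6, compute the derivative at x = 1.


Differentiate term by term using power and sum rules:
f(x) = 8x^2 - 6x - 6
f'(x) = 16x - 6
Substitute x = 1:
f'(1) = 16 * 1 - 6
= 16 - 6
= 10

10


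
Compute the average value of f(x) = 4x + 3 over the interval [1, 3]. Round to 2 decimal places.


Average value = 1/(b-a) * integral from a to b of f(x) dx
First compute the integral of 4x + 3:
F(x) = 2x^2 + 3x
F(3) = 2 * 9 + 3 * 3 = 27
F(1) = 2 * 1 + 3 * 1 = 5
Integral = 27 - 5 = 22
Average = 22 / (3 - 1) = 22 / 2
= 11 = 11.00

11.00
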